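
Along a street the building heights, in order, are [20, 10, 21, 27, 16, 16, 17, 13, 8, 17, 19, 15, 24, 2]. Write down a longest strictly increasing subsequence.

Patience tails give the LIS length; then backtrack through the dp parents:
20 → extends → [20]
10 → replaces 20 → [10]
21 → extends → [10, 21]
27 → extends → [10, 21, 27]
16 → replaces 21 → [10, 16, 27]
16 → already a tail → [10, 16, 27]
17 → replaces 27 → [10, 16, 17]
13 → replaces 16 → [10, 13, 17]
8 → replaces 10 → [8, 13, 17]
17 → already a tail → [8, 13, 17]
19 → extends → [8, 13, 17, 19]
15 → replaces 17 → [8, 13, 15, 19]
24 → extends → [8, 13, 15, 19, 24]
2 → replaces 8 → [2, 13, 15, 19, 24]
Length 5; one witness is 10, 16, 17, 19, 24.

10, 16, 17, 19, 24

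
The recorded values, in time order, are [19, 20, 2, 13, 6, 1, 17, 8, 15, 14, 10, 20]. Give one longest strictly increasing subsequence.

2, 6, 8, 15, 20

Patience tails give the LIS length; then backtrack through the dp parents:
19 → extends → [19]
20 → extends → [19, 20]
2 → replaces 19 → [2, 20]
13 → replaces 20 → [2, 13]
6 → replaces 13 → [2, 6]
1 → replaces 2 → [1, 6]
17 → extends → [1, 6, 17]
8 → replaces 17 → [1, 6, 8]
15 → extends → [1, 6, 8, 15]
14 → replaces 15 → [1, 6, 8, 14]
10 → replaces 14 → [1, 6, 8, 10]
20 → extends → [1, 6, 8, 10, 20]
Length 5; one witness is 2, 6, 8, 15, 20.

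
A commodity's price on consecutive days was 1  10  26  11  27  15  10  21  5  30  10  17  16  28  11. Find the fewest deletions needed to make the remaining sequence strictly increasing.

Fewest deletions = n − (longest strictly increasing subsequence).
i:      1  2  3  4  5  6  7  8  9 10 11 12 13 14 15
a[i]:   1 10 26 11 27 15 10 21  5 30 10 17 16 28 11
dp:     1  2  3  3  4  4  2  5  2  6  3  5  5  6  4
max dp = 6, so deletions = 15 − 6 = 9.

9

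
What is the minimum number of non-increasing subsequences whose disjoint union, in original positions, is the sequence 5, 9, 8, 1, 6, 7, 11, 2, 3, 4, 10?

5

The minimum number of non-increasing subsequences covering a sequence equals the length of its longest strictly increasing subsequence.
LIS length is 5 (e.g. 1, 2, 3, 4, 10), so 5 piles are needed.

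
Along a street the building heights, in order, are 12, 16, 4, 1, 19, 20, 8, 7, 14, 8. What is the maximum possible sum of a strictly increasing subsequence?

67

Let S[i] be the best sum of a strictly increasing subsequence ending at i:
i:      1  2  3  4  5  6  7  8  9 10
a[i]:  12 16  4  1 19 20  8  7 14  8
S:     12 28  4  1 47 67 12 11 26 19
Maximum is 67 (e.g. 12 + 16 + 19 + 20).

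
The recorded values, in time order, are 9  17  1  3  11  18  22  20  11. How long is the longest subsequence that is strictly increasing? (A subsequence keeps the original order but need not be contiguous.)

5

Track the smallest tail for each achievable length (strict):
9 → extends → [9]
17 → extends → [9, 17]
1 → replaces 9 → [1, 17]
3 → replaces 17 → [1, 3]
11 → extends → [1, 3, 11]
18 → extends → [1, 3, 11, 18]
22 → extends → [1, 3, 11, 18, 22]
20 → replaces 22 → [1, 3, 11, 18, 20]
11 → already a tail → [1, 3, 11, 18, 20]
Five tails, so the longest strictly increasing subsequence has length 5 (e.g. 1, 3, 11, 18, 22).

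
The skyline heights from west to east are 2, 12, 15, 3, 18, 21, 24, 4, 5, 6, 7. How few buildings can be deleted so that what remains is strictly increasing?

5

Fewest deletions = n − (longest strictly increasing subsequence).
Patience tails:
2 → extends → [2]
12 → extends → [2, 12]
15 → extends → [2, 12, 15]
3 → replaces 12 → [2, 3, 15]
18 → extends → [2, 3, 15, 18]
21 → extends → [2, 3, 15, 18, 21]
24 → extends → [2, 3, 15, 18, 21, 24]
4 → replaces 15 → [2, 3, 4, 18, 21, 24]
5 → replaces 18 → [2, 3, 4, 5, 21, 24]
6 → replaces 21 → [2, 3, 4, 5, 6, 24]
7 → replaces 24 → [2, 3, 4, 5, 6, 7]
Longest strictly increasing subsequence has length 6, so deletions = 11 − 6 = 5.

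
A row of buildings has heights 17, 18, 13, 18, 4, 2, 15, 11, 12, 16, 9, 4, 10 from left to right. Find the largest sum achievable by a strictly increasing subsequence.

44

Let S[i] be the best sum of a strictly increasing subsequence ending at i:
i:      1  2  3  4  5  6  7  8  9 10 11 12 13
a[i]:  17 18 13 18  4  2 15 11 12 16  9  4 10
S:     17 35 13 35  4  2 28 15 27 44 13  6 23
Maximum is 44 (e.g. 13 + 15 + 16).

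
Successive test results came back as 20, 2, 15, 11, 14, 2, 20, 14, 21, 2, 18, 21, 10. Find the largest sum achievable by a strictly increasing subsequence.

68

Let S[i] be the best sum of a strictly increasing subsequence ending at i:
i:      1  2  3  4  5  6  7  8  9 10 11 12 13
a[i]:  20  2 15 11 14  2 20 14 21  2 18 21 10
S:     20  2 17 13 27  2 47 27 68  2 45 68 12
Maximum is 68 (e.g. 2 + 11 + 14 + 20 + 21).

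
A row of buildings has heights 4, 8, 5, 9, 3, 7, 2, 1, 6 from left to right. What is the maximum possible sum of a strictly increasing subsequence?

21

Let S[i] be the best sum of a strictly increasing subsequence ending at i:
i:      1  2  3  4  5  6  7  8  9
a[i]:   4  8  5  9  3  7  2  1  6
S:      4 12  9 21  3 16  2  1 15
Maximum is 21 (e.g. 4 + 8 + 9).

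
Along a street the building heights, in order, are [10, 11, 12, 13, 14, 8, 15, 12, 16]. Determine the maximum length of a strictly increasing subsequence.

7

Let dp[i] be the length of the longest such subsequence ending at index i:
i:      1  2  3  4  5  6  7  8  9
a[i]:  10 11 12 13 14  8 15 12 16
dp:     1  2  3  4  5  1  6  3  7
Maximum dp value is 7.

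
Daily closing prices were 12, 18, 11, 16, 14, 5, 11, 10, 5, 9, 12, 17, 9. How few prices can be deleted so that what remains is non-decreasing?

8

Fewest deletions = n − (longest non-decreasing subsequence).
Patience tails:
12 → extends → [12]
18 → extends → [12, 18]
11 → replaces 12 → [11, 18]
16 → replaces 18 → [11, 16]
14 → replaces 16 → [11, 14]
5 → replaces 11 → [5, 14]
11 → replaces 14 → [5, 11]
10 → replaces 11 → [5, 10]
5 → replaces 10 → [5, 5]
9 → extends → [5, 5, 9]
12 → extends → [5, 5, 9, 12]
17 → extends → [5, 5, 9, 12, 17]
9 → replaces 12 → [5, 5, 9, 9, 17]
Longest non-decreasing subsequence has length 5, so deletions = 13 − 5 = 8.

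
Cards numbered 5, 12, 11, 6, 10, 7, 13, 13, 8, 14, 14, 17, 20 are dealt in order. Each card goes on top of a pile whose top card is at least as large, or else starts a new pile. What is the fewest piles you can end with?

Place each on the leftmost legal pile:
5 → new pile 1 (tops now [5])
12 → new pile 2 (tops now [5, 12])
11 → pile 2 (tops now [5, 11])
6 → pile 2 (tops now [5, 6])
10 → new pile 3 (tops now [5, 6, 10])
7 → pile 3 (tops now [5, 6, 7])
13 → new pile 4 (tops now [5, 6, 7, 13])
13 → pile 4 (tops now [5, 6, 7, 13])
8 → pile 4 (tops now [5, 6, 7, 8])
14 → new pile 5 (tops now [5, 6, 7, 8, 14])
14 → pile 5 (tops now [5, 6, 7, 8, 14])
17 → new pile 6 (tops now [5, 6, 7, 8, 14, 17])
20 → new pile 7 (tops now [5, 6, 7, 8, 14, 17, 20])
Seven piles.

7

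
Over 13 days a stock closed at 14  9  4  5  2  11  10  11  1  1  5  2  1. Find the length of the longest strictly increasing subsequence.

4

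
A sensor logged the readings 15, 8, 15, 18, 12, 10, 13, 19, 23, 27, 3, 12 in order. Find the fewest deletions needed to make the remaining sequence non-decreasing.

Fewest deletions = n − (longest non-decreasing subsequence).
Patience tails:
15 → extends → [15]
8 → replaces 15 → [8]
15 → extends → [8, 15]
18 → extends → [8, 15, 18]
12 → replaces 15 → [8, 12, 18]
10 → replaces 12 → [8, 10, 18]
13 → replaces 18 → [8, 10, 13]
19 → extends → [8, 10, 13, 19]
23 → extends → [8, 10, 13, 19, 23]
27 → extends → [8, 10, 13, 19, 23, 27]
3 → replaces 8 → [3, 10, 13, 19, 23, 27]
12 → replaces 13 → [3, 10, 12, 19, 23, 27]
Longest non-decreasing subsequence has length 6, so deletions = 12 − 6 = 6.

6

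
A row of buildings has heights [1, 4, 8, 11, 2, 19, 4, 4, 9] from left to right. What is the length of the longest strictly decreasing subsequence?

2

Let dp[i] be the longest strictly decreasing subsequence ending at i:
i:      1  2  3  4  5  6  7  8  9
a[i]:   1  4  8 11  2 19  4  4  9
dp:     1  1  1  1  2  1  2  2  2
Maximum is 2.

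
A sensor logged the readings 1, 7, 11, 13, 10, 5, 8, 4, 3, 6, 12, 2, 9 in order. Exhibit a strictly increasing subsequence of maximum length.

1, 7, 11, 13

Patience tails give the LIS length; then backtrack through the dp parents:
1 → extends → [1]
7 → extends → [1, 7]
11 → extends → [1, 7, 11]
13 → extends → [1, 7, 11, 13]
10 → replaces 11 → [1, 7, 10, 13]
5 → replaces 7 → [1, 5, 10, 13]
8 → replaces 10 → [1, 5, 8, 13]
4 → replaces 5 → [1, 4, 8, 13]
3 → replaces 4 → [1, 3, 8, 13]
6 → replaces 8 → [1, 3, 6, 13]
12 → replaces 13 → [1, 3, 6, 12]
2 → replaces 3 → [1, 2, 6, 12]
9 → replaces 12 → [1, 2, 6, 9]
Length 4; one witness is 1, 7, 11, 13.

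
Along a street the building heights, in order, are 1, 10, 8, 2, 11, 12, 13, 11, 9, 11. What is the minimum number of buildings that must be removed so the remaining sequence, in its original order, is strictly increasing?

5

Fewest deletions = n − (longest strictly increasing subsequence).
Patience tails:
1 → extends → [1]
10 → extends → [1, 10]
8 → replaces 10 → [1, 8]
2 → replaces 8 → [1, 2]
11 → extends → [1, 2, 11]
12 → extends → [1, 2, 11, 12]
13 → extends → [1, 2, 11, 12, 13]
11 → already a tail → [1, 2, 11, 12, 13]
9 → replaces 11 → [1, 2, 9, 12, 13]
11 → replaces 12 → [1, 2, 9, 11, 13]
Longest strictly increasing subsequence has length 5, so deletions = 10 − 5 = 5.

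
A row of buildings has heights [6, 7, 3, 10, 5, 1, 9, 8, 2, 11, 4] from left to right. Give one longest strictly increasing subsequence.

Patience tails give the LIS length; then backtrack through the dp parents:
6 → extends → [6]
7 → extends → [6, 7]
3 → replaces 6 → [3, 7]
10 → extends → [3, 7, 10]
5 → replaces 7 → [3, 5, 10]
1 → replaces 3 → [1, 5, 10]
9 → replaces 10 → [1, 5, 9]
8 → replaces 9 → [1, 5, 8]
2 → replaces 5 → [1, 2, 8]
11 → extends → [1, 2, 8, 11]
4 → replaces 8 → [1, 2, 4, 11]
Length 4; one witness is 6, 7, 10, 11.

6, 7, 10, 11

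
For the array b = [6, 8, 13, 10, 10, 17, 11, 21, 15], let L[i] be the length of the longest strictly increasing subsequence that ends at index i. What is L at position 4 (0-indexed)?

3

dp[i] = 1 + max{dp[j] : j<i, b[j]<b[i]} (or 1 if no such j):
i:      0  1  2  3  4  5  6  7  8
b[i]:   6  8 13 10 10 17 11 21 15
dp:     1  2  3  3  3  4  4  5  5
At index 4 the value is 3.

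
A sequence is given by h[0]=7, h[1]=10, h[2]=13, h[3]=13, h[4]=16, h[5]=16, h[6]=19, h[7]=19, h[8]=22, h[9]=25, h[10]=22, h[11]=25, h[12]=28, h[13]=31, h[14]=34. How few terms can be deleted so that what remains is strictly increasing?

5

Fewest deletions = n − (longest strictly increasing subsequence).
i:      0  1  2  3  4  5  6  7  8  9 10 11 12 13 14
h[i]:   7 10 13 13 16 16 19 19 22 25 22 25 28 31 34
dp:     1  2  3  3  4  4  5  5  6  7  6  7  8  9 10
max dp = 10, so deletions = 15 − 10 = 5.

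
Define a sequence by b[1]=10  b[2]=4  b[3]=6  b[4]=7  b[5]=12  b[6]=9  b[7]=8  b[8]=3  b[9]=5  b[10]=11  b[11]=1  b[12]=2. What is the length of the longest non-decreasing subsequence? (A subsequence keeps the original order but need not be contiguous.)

5

Track the smallest tail for each achievable length (allowing ties):
10 → extends → [10]
4 → replaces 10 → [4]
6 → extends → [4, 6]
7 → extends → [4, 6, 7]
12 → extends → [4, 6, 7, 12]
9 → replaces 12 → [4, 6, 7, 9]
8 → replaces 9 → [4, 6, 7, 8]
3 → replaces 4 → [3, 6, 7, 8]
5 → replaces 6 → [3, 5, 7, 8]
11 → extends → [3, 5, 7, 8, 11]
1 → replaces 3 → [1, 5, 7, 8, 11]
2 → replaces 5 → [1, 2, 7, 8, 11]
Five tails, so the longest non-decreasing subsequence has length 5 (e.g. 4, 6, 7, 9, 11).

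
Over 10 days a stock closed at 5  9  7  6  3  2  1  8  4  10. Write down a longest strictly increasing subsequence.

5, 7, 8, 10

Patience tails give the LIS length; then backtrack through the dp parents:
5 → extends → [5]
9 → extends → [5, 9]
7 → replaces 9 → [5, 7]
6 → replaces 7 → [5, 6]
3 → replaces 5 → [3, 6]
2 → replaces 3 → [2, 6]
1 → replaces 2 → [1, 6]
8 → extends → [1, 6, 8]
4 → replaces 6 → [1, 4, 8]
10 → extends → [1, 4, 8, 10]
Length 4; one witness is 5, 7, 8, 10.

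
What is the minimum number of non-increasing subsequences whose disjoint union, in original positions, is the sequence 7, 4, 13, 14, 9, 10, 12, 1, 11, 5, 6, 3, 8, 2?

4

Place each on the leftmost legal pile:
7 → new pile 1 (tops now [7])
4 → pile 1 (tops now [4])
13 → new pile 2 (tops now [4, 13])
14 → new pile 3 (tops now [4, 13, 14])
9 → pile 2 (tops now [4, 9, 14])
10 → pile 3 (tops now [4, 9, 10])
12 → new pile 4 (tops now [4, 9, 10, 12])
1 → pile 1 (tops now [1, 9, 10, 12])
11 → pile 4 (tops now [1, 9, 10, 11])
5 → pile 2 (tops now [1, 5, 10, 11])
6 → pile 3 (tops now [1, 5, 6, 11])
3 → pile 2 (tops now [1, 3, 6, 11])
8 → pile 4 (tops now [1, 3, 6, 8])
2 → pile 2 (tops now [1, 2, 6, 8])
Four piles.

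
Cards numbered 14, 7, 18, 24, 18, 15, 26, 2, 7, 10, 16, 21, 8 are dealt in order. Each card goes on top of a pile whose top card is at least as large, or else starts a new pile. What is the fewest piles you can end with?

5

Place each on the leftmost legal pile:
14 → new pile 1 (tops now [14])
7 → pile 1 (tops now [7])
18 → new pile 2 (tops now [7, 18])
24 → new pile 3 (tops now [7, 18, 24])
18 → pile 2 (tops now [7, 18, 24])
15 → pile 2 (tops now [7, 15, 24])
26 → new pile 4 (tops now [7, 15, 24, 26])
2 → pile 1 (tops now [2, 15, 24, 26])
7 → pile 2 (tops now [2, 7, 24, 26])
10 → pile 3 (tops now [2, 7, 10, 26])
16 → pile 4 (tops now [2, 7, 10, 16])
21 → new pile 5 (tops now [2, 7, 10, 16, 21])
8 → pile 3 (tops now [2, 7, 8, 16, 21])
Five piles.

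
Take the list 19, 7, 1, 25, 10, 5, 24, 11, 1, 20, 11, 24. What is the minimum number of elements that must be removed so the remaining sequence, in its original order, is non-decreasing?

7

Fewest deletions = n − (longest non-decreasing subsequence).
i:      1  2  3  4  5  6  7  8  9 10 11 12
a[i]:  19  7  1 25 10  5 24 11  1 20 11 24
dp:     1  1  1  2  2  2  3  3  2  4  4  5
max dp = 5, so deletions = 12 − 5 = 7.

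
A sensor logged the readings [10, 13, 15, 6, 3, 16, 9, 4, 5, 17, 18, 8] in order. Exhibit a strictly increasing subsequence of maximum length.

Patience tails give the LIS length; then backtrack through the dp parents:
10 → extends → [10]
13 → extends → [10, 13]
15 → extends → [10, 13, 15]
6 → replaces 10 → [6, 13, 15]
3 → replaces 6 → [3, 13, 15]
16 → extends → [3, 13, 15, 16]
9 → replaces 13 → [3, 9, 15, 16]
4 → replaces 9 → [3, 4, 15, 16]
5 → replaces 15 → [3, 4, 5, 16]
17 → extends → [3, 4, 5, 16, 17]
18 → extends → [3, 4, 5, 16, 17, 18]
8 → replaces 16 → [3, 4, 5, 8, 17, 18]
Length 6; one witness is 10, 13, 15, 16, 17, 18.

10, 13, 15, 16, 17, 18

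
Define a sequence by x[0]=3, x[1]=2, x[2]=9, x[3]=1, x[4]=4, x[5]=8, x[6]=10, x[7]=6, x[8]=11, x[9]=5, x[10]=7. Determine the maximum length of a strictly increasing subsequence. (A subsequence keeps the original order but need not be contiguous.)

Track the smallest tail for each achievable length (strict):
3 → extends → [3]
2 → replaces 3 → [2]
9 → extends → [2, 9]
1 → replaces 2 → [1, 9]
4 → replaces 9 → [1, 4]
8 → extends → [1, 4, 8]
10 → extends → [1, 4, 8, 10]
6 → replaces 8 → [1, 4, 6, 10]
11 → extends → [1, 4, 6, 10, 11]
5 → replaces 6 → [1, 4, 5, 10, 11]
7 → replaces 10 → [1, 4, 5, 7, 11]
Five tails, so the longest strictly increasing subsequence has length 5 (e.g. 3, 4, 8, 10, 11).

5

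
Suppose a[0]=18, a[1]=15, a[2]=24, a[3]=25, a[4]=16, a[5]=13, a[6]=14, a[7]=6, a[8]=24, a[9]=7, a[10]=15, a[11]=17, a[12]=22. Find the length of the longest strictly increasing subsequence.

5

Let dp[i] be the length of the longest such subsequence ending at index i:
i:      0  1  2  3  4  5  6  7  8  9 10 11 12
a[i]:  18 15 24 25 16 13 14  6 24  7 15 17 22
dp:     1  1  2  3  2  1  2  1  3  2  3  4  5
Maximum dp value is 5.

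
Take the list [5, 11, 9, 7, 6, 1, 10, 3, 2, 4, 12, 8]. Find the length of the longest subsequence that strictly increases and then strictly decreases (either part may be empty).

inc[i] = longest strictly increasing subsequence ending at i; dec[i] = longest strictly decreasing subsequence starting at i:
i:      1  2  3  4  5  6  7  8  9 10 11 12
a[i]:   5 11  9  7  6  1 10  3  2  4 12  8
inc:    1  2  2  2  2  1  3  2  2  3  4  4
dec:    3  6  5  4  3  1  3  2  1  1  2  1
Best peak at i=2 (value 11): inc=2, dec=6, length 2+6−1 = 7.

7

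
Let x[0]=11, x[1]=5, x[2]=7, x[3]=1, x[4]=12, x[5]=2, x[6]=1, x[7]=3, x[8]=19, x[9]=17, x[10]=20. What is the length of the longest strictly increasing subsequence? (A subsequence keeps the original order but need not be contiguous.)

Track the smallest tail for each achievable length (strict):
11 → extends → [11]
5 → replaces 11 → [5]
7 → extends → [5, 7]
1 → replaces 5 → [1, 7]
12 → extends → [1, 7, 12]
2 → replaces 7 → [1, 2, 12]
1 → already a tail → [1, 2, 12]
3 → replaces 12 → [1, 2, 3]
19 → extends → [1, 2, 3, 19]
17 → replaces 19 → [1, 2, 3, 17]
20 → extends → [1, 2, 3, 17, 20]
Five tails, so the longest strictly increasing subsequence has length 5 (e.g. 5, 7, 12, 19, 20).

5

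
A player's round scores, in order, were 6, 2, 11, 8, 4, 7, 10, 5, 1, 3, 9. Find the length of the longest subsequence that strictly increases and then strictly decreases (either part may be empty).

inc[i] = longest strictly increasing subsequence ending at i; dec[i] = longest strictly decreasing subsequence starting at i:
i:      1  2  3  4  5  6  7  8  9 10 11
a[i]:   6  2 11  8  4  7 10  5  1  3  9
inc:    1  1  2  2  2  3  4  3  1  2  4
dec:    3  2  5  4  2  3  3  2  1  1  1
Best peak at i=3 (value 11): inc=2, dec=5, length 2+5−1 = 6.

6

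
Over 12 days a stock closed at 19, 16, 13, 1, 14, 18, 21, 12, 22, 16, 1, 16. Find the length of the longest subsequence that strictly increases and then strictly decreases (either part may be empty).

inc[i] = longest strictly increasing subsequence ending at i; dec[i] = longest strictly decreasing subsequence starting at i:
i:      1  2  3  4  5  6  7  8  9 10 11 12
a[i]:  19 16 13  1 14 18 21 12 22 16  1 16
inc:    1  1  1  1  2  3  4  2  5  3  1  3
dec:    5  4  3  1  3  3  3  2  3  2  1  1
Best peak at i=9 (value 22): inc=5, dec=3, length 5+3−1 = 7.

7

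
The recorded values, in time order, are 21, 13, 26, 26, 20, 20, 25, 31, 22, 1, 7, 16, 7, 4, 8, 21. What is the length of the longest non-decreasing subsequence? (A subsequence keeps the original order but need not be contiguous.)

5

Let dp[i] be the length of the longest such subsequence ending at index i:
i:      1  2  3  4  5  6  7  8  9 10 11 12 13 14 15 16
a[i]:  21 13 26 26 20 20 25 31 22  1  7 16  7  4  8 21
dp:     1  1  2  3  2  3  4  5  4  1  2  3  3  2  4  5
Maximum dp value is 5.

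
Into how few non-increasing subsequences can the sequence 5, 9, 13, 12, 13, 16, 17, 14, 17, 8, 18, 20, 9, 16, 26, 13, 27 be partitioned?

The minimum number of non-increasing subsequences covering a sequence equals the length of its longest strictly increasing subsequence.
LIS length is 10 (e.g. 5, 9, 12, 13, 16, 17, 18, 20, 26, 27), so 10 piles are needed.

10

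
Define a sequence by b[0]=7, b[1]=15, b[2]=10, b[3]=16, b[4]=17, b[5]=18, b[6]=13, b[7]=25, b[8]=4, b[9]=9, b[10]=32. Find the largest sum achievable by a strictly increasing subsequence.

130

Let S[i] be the best sum of a strictly increasing subsequence ending at i:
i:       0   1   2   3   4   5   6   7   8   9  10
b[i]:    7  15  10  16  17  18  13  25   4   9  32
S:       7  22  17  38  55  73  30  98   4  16 130
Maximum is 130 (e.g. 7 + 15 + 16 + 17 + 18 + 25 + 32).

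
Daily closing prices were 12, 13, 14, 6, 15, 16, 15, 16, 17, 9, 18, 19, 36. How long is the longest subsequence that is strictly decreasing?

3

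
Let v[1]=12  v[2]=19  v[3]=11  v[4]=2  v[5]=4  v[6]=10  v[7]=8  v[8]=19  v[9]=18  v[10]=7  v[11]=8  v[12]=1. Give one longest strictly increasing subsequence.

Patience tails give the LIS length; then backtrack through the dp parents:
12 → extends → [12]
19 → extends → [12, 19]
11 → replaces 12 → [11, 19]
2 → replaces 11 → [2, 19]
4 → replaces 19 → [2, 4]
10 → extends → [2, 4, 10]
8 → replaces 10 → [2, 4, 8]
19 → extends → [2, 4, 8, 19]
18 → replaces 19 → [2, 4, 8, 18]
7 → replaces 8 → [2, 4, 7, 18]
8 → replaces 18 → [2, 4, 7, 8]
1 → replaces 2 → [1, 4, 7, 8]
Length 4; one witness is 2, 4, 10, 19.

2, 4, 10, 19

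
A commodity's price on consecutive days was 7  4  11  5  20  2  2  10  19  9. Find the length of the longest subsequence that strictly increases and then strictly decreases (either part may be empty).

inc[i] = longest strictly increasing subsequence ending at i; dec[i] = longest strictly decreasing subsequence starting at i:
i:      1  2  3  4  5  6  7  8  9 10
a[i]:   7  4 11  5 20  2  2 10 19  9
inc:    1  1  2  2  3  1  1  3  4  3
dec:    3  2  3  2  3  1  1  2  2  1
Best peak at i=5 (value 20): inc=3, dec=3, length 3+3−1 = 5.

5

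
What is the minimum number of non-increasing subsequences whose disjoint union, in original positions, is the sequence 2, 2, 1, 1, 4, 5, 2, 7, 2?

4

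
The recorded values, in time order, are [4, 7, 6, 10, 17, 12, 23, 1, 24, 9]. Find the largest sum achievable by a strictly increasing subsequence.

85

Let S[i] be the best sum of a strictly increasing subsequence ending at i:
i:      1  2  3  4  5  6  7  8  9 10
a[i]:   4  7  6 10 17 12 23  1 24  9
S:      4 11 10 21 38 33 61  1 85 20
Maximum is 85 (e.g. 4 + 7 + 10 + 17 + 23 + 24).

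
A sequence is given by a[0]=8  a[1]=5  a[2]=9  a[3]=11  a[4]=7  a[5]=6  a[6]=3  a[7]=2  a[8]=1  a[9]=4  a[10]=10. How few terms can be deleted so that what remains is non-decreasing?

8

Fewest deletions = n − (longest non-decreasing subsequence).
i:      0  1  2  3  4  5  6  7  8  9 10
a[i]:   8  5  9 11  7  6  3  2  1  4 10
dp:     1  1  2  3  2  2  1  1  1  2  3
max dp = 3, so deletions = 11 − 3 = 8.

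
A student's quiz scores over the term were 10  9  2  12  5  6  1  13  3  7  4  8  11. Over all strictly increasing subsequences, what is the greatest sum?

39

Let S[i] be the best sum of a strictly increasing subsequence ending at i:
i:      1  2  3  4  5  6  7  8  9 10 11 12 13
a[i]:  10  9  2 12  5  6  1 13  3  7  4  8 11
S:     10  9  2 22  7 13  1 35  5 20  9 28 39
Maximum is 39 (e.g. 2 + 5 + 6 + 7 + 8 + 11).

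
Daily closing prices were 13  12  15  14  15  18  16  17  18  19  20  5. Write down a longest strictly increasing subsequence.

Patience tails give the LIS length; then backtrack through the dp parents:
13 → extends → [13]
12 → replaces 13 → [12]
15 → extends → [12, 15]
14 → replaces 15 → [12, 14]
15 → extends → [12, 14, 15]
18 → extends → [12, 14, 15, 18]
16 → replaces 18 → [12, 14, 15, 16]
17 → extends → [12, 14, 15, 16, 17]
18 → extends → [12, 14, 15, 16, 17, 18]
19 → extends → [12, 14, 15, 16, 17, 18, 19]
20 → extends → [12, 14, 15, 16, 17, 18, 19, 20]
5 → replaces 12 → [5, 14, 15, 16, 17, 18, 19, 20]
Length 8; one witness is 13, 14, 15, 16, 17, 18, 19, 20.

13, 14, 15, 16, 17, 18, 19, 20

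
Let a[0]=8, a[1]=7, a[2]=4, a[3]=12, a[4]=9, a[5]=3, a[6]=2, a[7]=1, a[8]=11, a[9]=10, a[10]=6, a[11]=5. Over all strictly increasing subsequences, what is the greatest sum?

Let S[i] be the best sum of a strictly increasing subsequence ending at i:
i:      0  1  2  3  4  5  6  7  8  9 10 11
a[i]:   8  7  4 12  9  3  2  1 11 10  6  5
S:      8  7  4 20 17  3  2  1 28 27 10  9
Maximum is 28 (e.g. 8 + 9 + 11).

28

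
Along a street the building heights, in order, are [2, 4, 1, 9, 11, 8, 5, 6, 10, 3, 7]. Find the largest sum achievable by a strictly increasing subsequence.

Let S[i] be the best sum of a strictly increasing subsequence ending at i:
i:      1  2  3  4  5  6  7  8  9 10 11
a[i]:   2  4  1  9 11  8  5  6 10  3  7
S:      2  6  1 15 26 14 11 17 27  5 24
Maximum is 27 (e.g. 2 + 4 + 5 + 6 + 10).

27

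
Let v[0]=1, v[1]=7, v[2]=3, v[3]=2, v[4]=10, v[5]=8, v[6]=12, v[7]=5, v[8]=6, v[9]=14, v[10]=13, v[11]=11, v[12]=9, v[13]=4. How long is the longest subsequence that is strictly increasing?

5

Track the smallest tail for each achievable length (strict):
1 → extends → [1]
7 → extends → [1, 7]
3 → replaces 7 → [1, 3]
2 → replaces 3 → [1, 2]
10 → extends → [1, 2, 10]
8 → replaces 10 → [1, 2, 8]
12 → extends → [1, 2, 8, 12]
5 → replaces 8 → [1, 2, 5, 12]
6 → replaces 12 → [1, 2, 5, 6]
14 → extends → [1, 2, 5, 6, 14]
13 → replaces 14 → [1, 2, 5, 6, 13]
11 → replaces 13 → [1, 2, 5, 6, 11]
9 → replaces 11 → [1, 2, 5, 6, 9]
4 → replaces 5 → [1, 2, 4, 6, 9]
Five tails, so the longest strictly increasing subsequence has length 5 (e.g. 1, 7, 10, 12, 14).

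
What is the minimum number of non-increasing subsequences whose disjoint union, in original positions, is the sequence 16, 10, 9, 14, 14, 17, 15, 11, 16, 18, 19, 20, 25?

8

The minimum number of non-increasing subsequences covering a sequence equals the length of its longest strictly increasing subsequence.
LIS length is 8 (e.g. 10, 14, 15, 16, 18, 19, 20, 25), so 8 piles are needed.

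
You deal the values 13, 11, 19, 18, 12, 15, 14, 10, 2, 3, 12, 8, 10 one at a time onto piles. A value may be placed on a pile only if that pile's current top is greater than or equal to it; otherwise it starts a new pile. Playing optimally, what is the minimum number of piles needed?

4

Place each on the leftmost legal pile:
13 → new pile 1 (tops now [13])
11 → pile 1 (tops now [11])
19 → new pile 2 (tops now [11, 19])
18 → pile 2 (tops now [11, 18])
12 → pile 2 (tops now [11, 12])
15 → new pile 3 (tops now [11, 12, 15])
14 → pile 3 (tops now [11, 12, 14])
10 → pile 1 (tops now [10, 12, 14])
2 → pile 1 (tops now [2, 12, 14])
3 → pile 2 (tops now [2, 3, 14])
12 → pile 3 (tops now [2, 3, 12])
8 → pile 3 (tops now [2, 3, 8])
10 → new pile 4 (tops now [2, 3, 8, 10])
Four piles.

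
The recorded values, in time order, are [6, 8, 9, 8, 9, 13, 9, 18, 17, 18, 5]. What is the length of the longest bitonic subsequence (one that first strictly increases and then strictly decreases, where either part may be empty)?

inc[i] = longest strictly increasing subsequence ending at i; dec[i] = longest strictly decreasing subsequence starting at i:
i:      1  2  3  4  5  6  7  8  9 10 11
a[i]:   6  8  9  8  9 13  9 18 17 18  5
inc:    1  2  3  2  3  4  3  5  5  6  1
dec:    2  2  3  2  2  3  2  3  2  2  1
Best peak at i=8 (value 18): inc=5, dec=3, length 5+3−1 = 7.

7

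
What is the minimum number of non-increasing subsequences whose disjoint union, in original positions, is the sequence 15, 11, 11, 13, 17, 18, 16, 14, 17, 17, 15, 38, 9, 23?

Place each on the leftmost legal pile:
15 → new pile 1 (tops now [15])
11 → pile 1 (tops now [11])
11 → pile 1 (tops now [11])
13 → new pile 2 (tops now [11, 13])
17 → new pile 3 (tops now [11, 13, 17])
18 → new pile 4 (tops now [11, 13, 17, 18])
16 → pile 3 (tops now [11, 13, 16, 18])
14 → pile 3 (tops now [11, 13, 14, 18])
17 → pile 4 (tops now [11, 13, 14, 17])
17 → pile 4 (tops now [11, 13, 14, 17])
15 → pile 4 (tops now [11, 13, 14, 15])
38 → new pile 5 (tops now [11, 13, 14, 15, 38])
9 → pile 1 (tops now [9, 13, 14, 15, 38])
23 → pile 5 (tops now [9, 13, 14, 15, 23])
Five piles.

5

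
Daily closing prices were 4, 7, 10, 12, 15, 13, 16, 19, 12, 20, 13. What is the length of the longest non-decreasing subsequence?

Let dp[i] be the length of the longest such subsequence ending at index i:
i:      1  2  3  4  5  6  7  8  9 10 11
a[i]:   4  7 10 12 15 13 16 19 12 20 13
dp:     1  2  3  4  5  5  6  7  5  8  6
Maximum dp value is 8.

8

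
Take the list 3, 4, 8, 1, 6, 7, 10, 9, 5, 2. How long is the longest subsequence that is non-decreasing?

Track the smallest tail for each achievable length (allowing ties):
3 → extends → [3]
4 → extends → [3, 4]
8 → extends → [3, 4, 8]
1 → replaces 3 → [1, 4, 8]
6 → replaces 8 → [1, 4, 6]
7 → extends → [1, 4, 6, 7]
10 → extends → [1, 4, 6, 7, 10]
9 → replaces 10 → [1, 4, 6, 7, 9]
5 → replaces 6 → [1, 4, 5, 7, 9]
2 → replaces 4 → [1, 2, 5, 7, 9]
Five tails, so the longest non-decreasing subsequence has length 5 (e.g. 3, 4, 6, 7, 10).

5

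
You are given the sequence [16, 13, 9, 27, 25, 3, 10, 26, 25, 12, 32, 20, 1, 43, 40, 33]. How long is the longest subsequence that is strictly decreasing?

Let dp[i] be the longest strictly decreasing subsequence ending at i:
i:      1  2  3  4  5  6  7  8  9 10 11 12 13 14 15 16
a[i]:  16 13  9 27 25  3 10 26 25 12 32 20  1 43 40 33
dp:     1  2  3  1  2  4  3  2  3  4  1  4  5  1  2  3
Maximum is 5.

5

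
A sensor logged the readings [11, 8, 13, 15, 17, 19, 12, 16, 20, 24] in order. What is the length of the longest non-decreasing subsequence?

7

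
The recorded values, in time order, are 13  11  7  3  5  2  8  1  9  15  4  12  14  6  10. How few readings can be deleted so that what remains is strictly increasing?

Fewest deletions = n − (longest strictly increasing subsequence).
i:      1  2  3  4  5  6  7  8  9 10 11 12 13 14 15
a[i]:  13 11  7  3  5  2  8  1  9 15  4 12 14  6 10
dp:     1  1  1  1  2  1  3  1  4  5  2  5  6  3  5
max dp = 6, so deletions = 15 − 6 = 9.

9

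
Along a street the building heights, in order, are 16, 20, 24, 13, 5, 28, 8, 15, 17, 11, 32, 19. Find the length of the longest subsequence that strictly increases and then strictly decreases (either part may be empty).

6

inc[i] = longest strictly increasing subsequence ending at i; dec[i] = longest strictly decreasing subsequence starting at i:
i:      1  2  3  4  5  6  7  8  9 10 11 12
a[i]:  16 20 24 13  5 28  8 15 17 11 32 19
inc:    1  2  3  1  1  4  2  3  4  3  5  5
dec:    3  3  3  2  1  3  1  2  2  1  2  1
Best peak at i=6 (value 28): inc=4, dec=3, length 4+3−1 = 6.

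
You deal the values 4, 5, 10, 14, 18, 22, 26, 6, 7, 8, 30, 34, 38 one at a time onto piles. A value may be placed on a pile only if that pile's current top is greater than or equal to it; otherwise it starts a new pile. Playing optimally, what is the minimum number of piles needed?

Place each on the leftmost legal pile:
4 → new pile 1 (tops now [4])
5 → new pile 2 (tops now [4, 5])
10 → new pile 3 (tops now [4, 5, 10])
14 → new pile 4 (tops now [4, 5, 10, 14])
18 → new pile 5 (tops now [4, 5, 10, 14, 18])
22 → new pile 6 (tops now [4, 5, 10, 14, 18, 22])
26 → new pile 7 (tops now [4, 5, 10, 14, 18, 22, 26])
6 → pile 3 (tops now [4, 5, 6, 14, 18, 22, 26])
7 → pile 4 (tops now [4, 5, 6, 7, 18, 22, 26])
8 → pile 5 (tops now [4, 5, 6, 7, 8, 22, 26])
30 → new pile 8 (tops now [4, 5, 6, 7, 8, 22, 26, 30])
34 → new pile 9 (tops now [4, 5, 6, 7, 8, 22, 26, 30, 34])
38 → new pile 10 (tops now [4, 5, 6, 7, 8, 22, 26, 30, 34, 38])
Ten piles.

10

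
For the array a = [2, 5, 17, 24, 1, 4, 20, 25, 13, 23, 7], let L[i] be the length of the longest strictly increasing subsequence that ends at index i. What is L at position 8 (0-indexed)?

dp[i] = 1 + max{dp[j] : j<i, a[j]<a[i]} (or 1 if no such j):
i:      0  1  2  3  4  5  6  7  8  9 10
a[i]:   2  5 17 24  1  4 20 25 13 23  7
dp:     1  2  3  4  1  2  4  5  3  5  3
At index 8 the value is 3.

3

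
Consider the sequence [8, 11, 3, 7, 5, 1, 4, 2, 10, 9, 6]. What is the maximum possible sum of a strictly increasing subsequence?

Let S[i] be the best sum of a strictly increasing subsequence ending at i:
i:      1  2  3  4  5  6  7  8  9 10 11
a[i]:   8 11  3  7  5  1  4  2 10  9  6
S:      8 19  3 10  8  1  7  3 20 19 14
Maximum is 20 (e.g. 3 + 7 + 10).

20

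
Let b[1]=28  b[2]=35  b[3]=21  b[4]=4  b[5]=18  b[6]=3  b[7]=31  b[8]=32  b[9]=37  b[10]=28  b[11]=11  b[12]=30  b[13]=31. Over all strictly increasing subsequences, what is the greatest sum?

Let S[i] be the best sum of a strictly increasing subsequence ending at i:
i:       1   2   3   4   5   6   7   8   9  10  11  12  13
b[i]:   28  35  21   4  18   3  31  32  37  28  11  30  31
S:      28  63  21   4  22   3  59  91 128  50  15  80 111
Maximum is 128 (e.g. 28 + 31 + 32 + 37).

128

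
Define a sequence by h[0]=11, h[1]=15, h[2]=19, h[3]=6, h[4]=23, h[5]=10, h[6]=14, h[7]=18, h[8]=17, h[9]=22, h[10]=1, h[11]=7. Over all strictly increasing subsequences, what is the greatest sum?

Let S[i] be the best sum of a strictly increasing subsequence ending at i:
i:      0  1  2  3  4  5  6  7  8  9 10 11
h[i]:  11 15 19  6 23 10 14 18 17 22  1  7
S:     11 26 45  6 68 16 30 48 47 70  1 13
Maximum is 70 (e.g. 6 + 10 + 14 + 18 + 22).

70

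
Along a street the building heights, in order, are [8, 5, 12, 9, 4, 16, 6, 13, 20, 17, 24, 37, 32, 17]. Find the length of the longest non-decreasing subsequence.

Track the smallest tail for each achievable length (allowing ties):
8 → extends → [8]
5 → replaces 8 → [5]
12 → extends → [5, 12]
9 → replaces 12 → [5, 9]
4 → replaces 5 → [4, 9]
16 → extends → [4, 9, 16]
6 → replaces 9 → [4, 6, 16]
13 → replaces 16 → [4, 6, 13]
20 → extends → [4, 6, 13, 20]
17 → replaces 20 → [4, 6, 13, 17]
24 → extends → [4, 6, 13, 17, 24]
37 → extends → [4, 6, 13, 17, 24, 37]
32 → replaces 37 → [4, 6, 13, 17, 24, 32]
17 → replaces 24 → [4, 6, 13, 17, 17, 32]
Six tails, so the longest non-decreasing subsequence has length 6 (e.g. 8, 12, 16, 20, 24, 37).

6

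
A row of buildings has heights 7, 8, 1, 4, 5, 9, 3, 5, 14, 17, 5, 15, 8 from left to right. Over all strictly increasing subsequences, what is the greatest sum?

Let S[i] be the best sum of a strictly increasing subsequence ending at i:
i:      1  2  3  4  5  6  7  8  9 10 11 12 13
a[i]:   7  8  1  4  5  9  3  5 14 17  5 15  8
S:      7 15  1  5 10 24  4 10 38 55 10 53 18
Maximum is 55 (e.g. 7 + 8 + 9 + 14 + 17).

55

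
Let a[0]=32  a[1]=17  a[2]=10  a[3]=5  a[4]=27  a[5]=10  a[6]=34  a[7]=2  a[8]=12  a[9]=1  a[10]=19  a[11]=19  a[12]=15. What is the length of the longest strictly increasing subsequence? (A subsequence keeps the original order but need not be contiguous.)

Track the smallest tail for each achievable length (strict):
32 → extends → [32]
17 → replaces 32 → [17]
10 → replaces 17 → [10]
5 → replaces 10 → [5]
27 → extends → [5, 27]
10 → replaces 27 → [5, 10]
34 → extends → [5, 10, 34]
2 → replaces 5 → [2, 10, 34]
12 → replaces 34 → [2, 10, 12]
1 → replaces 2 → [1, 10, 12]
19 → extends → [1, 10, 12, 19]
19 → already a tail → [1, 10, 12, 19]
15 → replaces 19 → [1, 10, 12, 15]
Four tails, so the longest strictly increasing subsequence has length 4 (e.g. 5, 10, 12, 19).

4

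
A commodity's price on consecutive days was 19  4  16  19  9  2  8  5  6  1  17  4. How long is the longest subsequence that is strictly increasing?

4

Let dp[i] be the length of the longest such subsequence ending at index i:
i:      1  2  3  4  5  6  7  8  9 10 11 12
a[i]:  19  4 16 19  9  2  8  5  6  1 17  4
dp:     1  1  2  3  2  1  2  2  3  1  4  2
Maximum dp value is 4.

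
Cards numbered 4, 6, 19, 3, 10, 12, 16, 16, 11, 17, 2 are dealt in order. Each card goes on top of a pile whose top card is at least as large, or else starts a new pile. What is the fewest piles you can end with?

Place each on the leftmost legal pile:
4 → new pile 1 (tops now [4])
6 → new pile 2 (tops now [4, 6])
19 → new pile 3 (tops now [4, 6, 19])
3 → pile 1 (tops now [3, 6, 19])
10 → pile 3 (tops now [3, 6, 10])
12 → new pile 4 (tops now [3, 6, 10, 12])
16 → new pile 5 (tops now [3, 6, 10, 12, 16])
16 → pile 5 (tops now [3, 6, 10, 12, 16])
11 → pile 4 (tops now [3, 6, 10, 11, 16])
17 → new pile 6 (tops now [3, 6, 10, 11, 16, 17])
2 → pile 1 (tops now [2, 6, 10, 11, 16, 17])
Six piles.

6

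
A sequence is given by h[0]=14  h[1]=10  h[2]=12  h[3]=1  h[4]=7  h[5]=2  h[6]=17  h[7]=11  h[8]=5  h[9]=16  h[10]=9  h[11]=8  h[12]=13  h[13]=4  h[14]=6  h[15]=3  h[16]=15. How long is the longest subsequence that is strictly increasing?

Let dp[i] be the length of the longest such subsequence ending at index i:
i:      0  1  2  3  4  5  6  7  8  9 10 11 12 13 14 15 16
h[i]:  14 10 12  1  7  2 17 11  5 16  9  8 13  4  6  3 15
dp:     1  1  2  1  2  2  3  3  3  4  4  4  5  3  4  3  6
Maximum dp value is 6.

6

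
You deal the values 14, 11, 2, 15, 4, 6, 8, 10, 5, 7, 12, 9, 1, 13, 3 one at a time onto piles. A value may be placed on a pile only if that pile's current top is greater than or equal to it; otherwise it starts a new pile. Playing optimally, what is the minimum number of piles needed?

Place each on the leftmost legal pile:
14 → new pile 1 (tops now [14])
11 → pile 1 (tops now [11])
2 → pile 1 (tops now [2])
15 → new pile 2 (tops now [2, 15])
4 → pile 2 (tops now [2, 4])
6 → new pile 3 (tops now [2, 4, 6])
8 → new pile 4 (tops now [2, 4, 6, 8])
10 → new pile 5 (tops now [2, 4, 6, 8, 10])
5 → pile 3 (tops now [2, 4, 5, 8, 10])
7 → pile 4 (tops now [2, 4, 5, 7, 10])
12 → new pile 6 (tops now [2, 4, 5, 7, 10, 12])
9 → pile 5 (tops now [2, 4, 5, 7, 9, 12])
1 → pile 1 (tops now [1, 4, 5, 7, 9, 12])
13 → new pile 7 (tops now [1, 4, 5, 7, 9, 12, 13])
3 → pile 2 (tops now [1, 3, 5, 7, 9, 12, 13])
Seven piles.

7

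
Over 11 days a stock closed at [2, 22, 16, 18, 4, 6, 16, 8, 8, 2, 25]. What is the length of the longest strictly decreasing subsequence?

5

Let dp[i] be the longest strictly decreasing subsequence ending at i:
i:      1  2  3  4  5  6  7  8  9 10 11
a[i]:   2 22 16 18  4  6 16  8  8  2 25
dp:     1  1  2  2  3  3  3  4  4  5  1
Maximum is 5.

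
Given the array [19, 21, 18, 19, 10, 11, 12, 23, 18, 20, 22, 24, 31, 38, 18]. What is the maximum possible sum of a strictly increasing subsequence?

Let S[i] be the best sum of a strictly increasing subsequence ending at i:
i:       1   2   3   4   5   6   7   8   9  10  11  12  13  14  15
a[i]:   19  21  18  19  10  11  12  23  18  20  22  24  31  38  18
S:      19  40  18  37  10  21  33  63  51  71  93 117 148 186  51
Maximum is 186 (e.g. 10 + 11 + 12 + 18 + 20 + 22 + 24 + 31 + 38).

186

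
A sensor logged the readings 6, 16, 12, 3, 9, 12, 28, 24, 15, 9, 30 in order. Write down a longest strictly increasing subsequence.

6, 9, 12, 28, 30

Patience tails give the LIS length; then backtrack through the dp parents:
6 → extends → [6]
16 → extends → [6, 16]
12 → replaces 16 → [6, 12]
3 → replaces 6 → [3, 12]
9 → replaces 12 → [3, 9]
12 → extends → [3, 9, 12]
28 → extends → [3, 9, 12, 28]
24 → replaces 28 → [3, 9, 12, 24]
15 → replaces 24 → [3, 9, 12, 15]
9 → already a tail → [3, 9, 12, 15]
30 → extends → [3, 9, 12, 15, 30]
Length 5; one witness is 6, 9, 12, 28, 30.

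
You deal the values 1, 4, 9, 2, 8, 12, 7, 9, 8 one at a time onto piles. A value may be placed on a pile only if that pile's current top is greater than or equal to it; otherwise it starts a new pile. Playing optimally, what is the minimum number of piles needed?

4

The minimum number of non-increasing subsequences covering a sequence equals the length of its longest strictly increasing subsequence.
LIS length is 4 (e.g. 1, 4, 9, 12), so 4 piles are needed.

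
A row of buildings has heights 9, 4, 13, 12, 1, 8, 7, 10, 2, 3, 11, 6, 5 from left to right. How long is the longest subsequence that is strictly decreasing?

6

Negate each value so 'decreasing' becomes 'increasing', then run patience tails on the negated sequence:
-9 → extends → [-9]
-4 → extends → [-9, -4]
-13 → replaces -9 → [-13, -4]
-12 → replaces -4 → [-13, -12]
-1 → extends → [-13, -12, -1]
-8 → replaces -1 → [-13, -12, -8]
-7 → extends → [-13, -12, -8, -7]
-10 → replaces -8 → [-13, -12, -10, -7]
-2 → extends → [-13, -12, -10, -7, -2]
-3 → replaces -2 → [-13, -12, -10, -7, -3]
-11 → replaces -10 → [-13, -12, -11, -7, -3]
-6 → replaces -3 → [-13, -12, -11, -7, -6]
-5 → extends → [-13, -12, -11, -7, -6, -5]
Six tails, so the longest strictly decreasing subsequence of the original has length 6.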